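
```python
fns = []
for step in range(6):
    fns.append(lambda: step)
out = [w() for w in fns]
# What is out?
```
[5, 5, 5, 5, 5, 5]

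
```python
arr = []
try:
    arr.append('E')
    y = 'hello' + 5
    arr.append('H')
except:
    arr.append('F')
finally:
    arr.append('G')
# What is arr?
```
['E', 'F', 'G']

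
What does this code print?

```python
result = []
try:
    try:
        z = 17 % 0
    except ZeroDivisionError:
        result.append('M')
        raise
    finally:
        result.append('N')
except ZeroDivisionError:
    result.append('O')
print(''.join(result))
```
MNO

finally runs before re-raised exception propagates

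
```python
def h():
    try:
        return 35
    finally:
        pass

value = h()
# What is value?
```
35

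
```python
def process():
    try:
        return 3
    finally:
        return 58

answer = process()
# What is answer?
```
58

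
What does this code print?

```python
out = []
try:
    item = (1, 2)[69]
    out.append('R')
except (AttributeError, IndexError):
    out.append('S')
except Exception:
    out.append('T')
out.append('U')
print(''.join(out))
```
SU

IndexError matches tuple containing it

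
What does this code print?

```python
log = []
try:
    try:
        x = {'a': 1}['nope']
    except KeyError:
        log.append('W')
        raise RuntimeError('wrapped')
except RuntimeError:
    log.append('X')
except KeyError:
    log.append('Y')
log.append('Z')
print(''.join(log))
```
WXZ

RuntimeError raised and caught, original KeyError not re-raised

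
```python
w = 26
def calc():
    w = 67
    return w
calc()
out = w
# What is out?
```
26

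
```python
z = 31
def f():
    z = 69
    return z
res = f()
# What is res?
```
69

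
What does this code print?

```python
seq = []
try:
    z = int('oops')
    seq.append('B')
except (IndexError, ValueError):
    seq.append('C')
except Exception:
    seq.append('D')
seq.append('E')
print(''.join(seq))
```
CE

ValueError matches tuple containing it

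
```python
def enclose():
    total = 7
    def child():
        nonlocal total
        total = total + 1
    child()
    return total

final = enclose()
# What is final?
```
8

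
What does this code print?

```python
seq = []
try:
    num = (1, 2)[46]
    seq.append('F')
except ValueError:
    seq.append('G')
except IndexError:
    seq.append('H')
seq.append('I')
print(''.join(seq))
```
HI

IndexError is caught by its specific handler, not ValueError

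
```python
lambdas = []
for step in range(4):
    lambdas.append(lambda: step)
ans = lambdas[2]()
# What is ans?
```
3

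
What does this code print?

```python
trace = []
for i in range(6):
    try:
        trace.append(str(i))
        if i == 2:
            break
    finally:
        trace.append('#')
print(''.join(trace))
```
0#1#2#

finally runs even when breaking out of loop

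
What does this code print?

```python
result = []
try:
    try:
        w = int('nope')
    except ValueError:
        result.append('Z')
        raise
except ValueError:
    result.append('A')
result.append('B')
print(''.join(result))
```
ZAB

raise without argument re-raises current exception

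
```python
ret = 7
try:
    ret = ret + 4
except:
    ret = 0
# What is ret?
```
11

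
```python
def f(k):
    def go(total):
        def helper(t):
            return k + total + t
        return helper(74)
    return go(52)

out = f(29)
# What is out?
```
155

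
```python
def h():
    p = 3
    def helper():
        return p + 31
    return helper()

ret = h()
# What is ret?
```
34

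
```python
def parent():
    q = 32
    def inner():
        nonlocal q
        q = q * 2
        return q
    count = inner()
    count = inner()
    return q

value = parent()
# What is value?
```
128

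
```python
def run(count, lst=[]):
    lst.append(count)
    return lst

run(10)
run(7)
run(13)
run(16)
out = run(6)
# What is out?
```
[10, 7, 13, 16, 6]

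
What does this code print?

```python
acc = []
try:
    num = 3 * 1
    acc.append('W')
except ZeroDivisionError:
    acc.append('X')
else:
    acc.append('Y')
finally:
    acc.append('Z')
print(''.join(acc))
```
WYZ

else runs before finally when no exception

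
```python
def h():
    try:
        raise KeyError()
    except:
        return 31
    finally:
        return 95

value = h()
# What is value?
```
95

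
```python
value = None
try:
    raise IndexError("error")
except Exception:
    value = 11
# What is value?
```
11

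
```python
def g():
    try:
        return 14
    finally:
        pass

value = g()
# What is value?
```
14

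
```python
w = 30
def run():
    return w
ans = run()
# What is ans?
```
30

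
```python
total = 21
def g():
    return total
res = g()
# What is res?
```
21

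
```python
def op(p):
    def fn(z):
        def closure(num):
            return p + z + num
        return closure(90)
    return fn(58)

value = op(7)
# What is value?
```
155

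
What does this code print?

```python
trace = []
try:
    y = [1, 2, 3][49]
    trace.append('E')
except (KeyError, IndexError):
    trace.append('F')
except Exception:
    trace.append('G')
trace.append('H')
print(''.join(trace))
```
FH

IndexError matches tuple containing it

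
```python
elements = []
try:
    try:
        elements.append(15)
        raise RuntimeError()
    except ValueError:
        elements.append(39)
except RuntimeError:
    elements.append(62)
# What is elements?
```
[15, 62]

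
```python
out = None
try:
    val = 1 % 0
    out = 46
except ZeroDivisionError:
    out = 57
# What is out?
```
57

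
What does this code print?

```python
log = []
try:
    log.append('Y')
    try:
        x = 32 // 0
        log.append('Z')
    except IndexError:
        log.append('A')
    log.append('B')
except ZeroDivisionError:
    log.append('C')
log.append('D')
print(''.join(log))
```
YCD

Inner handler doesn't match, propagates to outer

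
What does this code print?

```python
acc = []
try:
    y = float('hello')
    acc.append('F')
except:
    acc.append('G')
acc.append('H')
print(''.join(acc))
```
GH

Exception raised in try, caught by bare except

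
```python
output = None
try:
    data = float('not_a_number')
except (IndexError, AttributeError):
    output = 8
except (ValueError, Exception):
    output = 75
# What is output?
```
75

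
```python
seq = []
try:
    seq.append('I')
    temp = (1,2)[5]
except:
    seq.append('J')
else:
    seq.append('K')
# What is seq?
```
['I', 'J']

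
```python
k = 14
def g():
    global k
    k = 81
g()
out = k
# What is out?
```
81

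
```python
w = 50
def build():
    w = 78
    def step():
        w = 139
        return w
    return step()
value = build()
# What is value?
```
139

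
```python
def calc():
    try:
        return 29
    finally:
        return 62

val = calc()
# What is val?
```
62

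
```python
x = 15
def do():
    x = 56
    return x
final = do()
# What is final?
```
56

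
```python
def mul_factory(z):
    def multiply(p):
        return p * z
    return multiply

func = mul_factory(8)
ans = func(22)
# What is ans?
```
176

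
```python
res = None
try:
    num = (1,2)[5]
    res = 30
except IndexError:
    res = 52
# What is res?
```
52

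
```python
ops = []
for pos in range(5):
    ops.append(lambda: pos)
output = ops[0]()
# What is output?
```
4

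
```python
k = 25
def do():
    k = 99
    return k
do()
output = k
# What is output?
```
25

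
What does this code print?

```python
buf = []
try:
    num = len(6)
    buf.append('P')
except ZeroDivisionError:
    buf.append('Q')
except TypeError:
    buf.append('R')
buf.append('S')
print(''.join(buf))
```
RS

TypeError is caught by its specific handler, not ZeroDivisionError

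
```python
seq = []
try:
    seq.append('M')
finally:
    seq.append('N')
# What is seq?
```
['M', 'N']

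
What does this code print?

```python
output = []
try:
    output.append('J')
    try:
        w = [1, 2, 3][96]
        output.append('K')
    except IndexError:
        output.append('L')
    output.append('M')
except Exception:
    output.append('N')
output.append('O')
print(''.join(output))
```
JLMO

Inner exception caught by inner handler, outer continues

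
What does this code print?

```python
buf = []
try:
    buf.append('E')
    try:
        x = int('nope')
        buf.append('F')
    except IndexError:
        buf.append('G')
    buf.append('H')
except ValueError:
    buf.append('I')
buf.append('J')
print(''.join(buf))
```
EIJ

Inner handler doesn't match, propagates to outer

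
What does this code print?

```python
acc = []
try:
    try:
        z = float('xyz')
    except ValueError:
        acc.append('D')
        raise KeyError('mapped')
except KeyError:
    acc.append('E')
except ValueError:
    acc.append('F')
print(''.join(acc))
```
DE

New KeyError raised, caught by outer KeyError handler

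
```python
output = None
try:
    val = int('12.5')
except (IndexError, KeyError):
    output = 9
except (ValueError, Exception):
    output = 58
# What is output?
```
58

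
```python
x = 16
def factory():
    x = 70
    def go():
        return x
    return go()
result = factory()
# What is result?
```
70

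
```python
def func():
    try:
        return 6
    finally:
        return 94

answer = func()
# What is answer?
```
94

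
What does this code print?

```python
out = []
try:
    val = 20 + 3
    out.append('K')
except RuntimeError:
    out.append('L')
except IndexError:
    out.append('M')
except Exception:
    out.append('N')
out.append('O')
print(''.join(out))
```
KO

No exception, try block completes normally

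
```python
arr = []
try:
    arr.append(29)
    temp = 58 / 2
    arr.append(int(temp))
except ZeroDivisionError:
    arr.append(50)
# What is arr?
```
[29, 29]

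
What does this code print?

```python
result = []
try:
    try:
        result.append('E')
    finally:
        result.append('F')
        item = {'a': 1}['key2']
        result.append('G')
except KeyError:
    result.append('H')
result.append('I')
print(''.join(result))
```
EFHI

Exception in inner finally caught by outer except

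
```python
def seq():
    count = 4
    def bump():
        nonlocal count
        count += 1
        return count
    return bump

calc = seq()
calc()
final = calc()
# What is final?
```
6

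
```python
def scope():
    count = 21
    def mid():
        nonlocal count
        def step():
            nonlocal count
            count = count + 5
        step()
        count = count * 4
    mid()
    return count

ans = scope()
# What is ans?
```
104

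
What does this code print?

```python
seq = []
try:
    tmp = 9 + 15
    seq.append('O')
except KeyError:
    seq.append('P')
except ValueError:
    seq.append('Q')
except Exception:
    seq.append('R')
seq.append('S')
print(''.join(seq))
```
OS

No exception, try block completes normally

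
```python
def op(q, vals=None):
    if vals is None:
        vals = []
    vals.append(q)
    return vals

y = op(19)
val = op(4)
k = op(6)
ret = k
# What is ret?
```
[6]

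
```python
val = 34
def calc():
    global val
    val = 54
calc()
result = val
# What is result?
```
54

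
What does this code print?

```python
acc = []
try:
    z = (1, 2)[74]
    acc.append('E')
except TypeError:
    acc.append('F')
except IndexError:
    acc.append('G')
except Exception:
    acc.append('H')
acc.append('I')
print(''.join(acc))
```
GI

IndexError matches before generic Exception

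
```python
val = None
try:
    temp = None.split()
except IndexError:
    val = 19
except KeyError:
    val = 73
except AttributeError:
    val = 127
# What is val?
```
127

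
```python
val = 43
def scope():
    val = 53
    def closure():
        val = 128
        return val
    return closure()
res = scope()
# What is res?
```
128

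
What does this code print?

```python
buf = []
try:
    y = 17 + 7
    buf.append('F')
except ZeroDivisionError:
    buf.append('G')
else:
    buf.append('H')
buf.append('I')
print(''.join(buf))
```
FHI

else block runs when no exception occurs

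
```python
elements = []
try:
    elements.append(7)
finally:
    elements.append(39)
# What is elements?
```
[7, 39]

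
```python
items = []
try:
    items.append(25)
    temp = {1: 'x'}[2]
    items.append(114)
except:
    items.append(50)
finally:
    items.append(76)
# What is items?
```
[25, 50, 76]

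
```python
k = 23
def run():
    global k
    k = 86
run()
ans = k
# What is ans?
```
86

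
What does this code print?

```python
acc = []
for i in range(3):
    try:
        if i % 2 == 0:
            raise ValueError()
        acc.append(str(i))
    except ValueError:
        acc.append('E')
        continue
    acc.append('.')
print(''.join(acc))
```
E1.E

continue in except skips rest of loop body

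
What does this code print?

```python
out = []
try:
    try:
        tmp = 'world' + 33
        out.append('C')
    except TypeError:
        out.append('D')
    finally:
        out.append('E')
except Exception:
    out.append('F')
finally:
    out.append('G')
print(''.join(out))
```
DEG

Both finally blocks run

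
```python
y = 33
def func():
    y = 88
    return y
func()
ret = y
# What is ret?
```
33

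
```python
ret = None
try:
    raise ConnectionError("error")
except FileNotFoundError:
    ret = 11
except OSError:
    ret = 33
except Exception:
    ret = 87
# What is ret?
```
33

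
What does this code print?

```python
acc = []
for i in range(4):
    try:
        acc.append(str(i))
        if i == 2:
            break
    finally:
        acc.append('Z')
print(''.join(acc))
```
0Z1Z2Z

finally runs even when breaking out of loop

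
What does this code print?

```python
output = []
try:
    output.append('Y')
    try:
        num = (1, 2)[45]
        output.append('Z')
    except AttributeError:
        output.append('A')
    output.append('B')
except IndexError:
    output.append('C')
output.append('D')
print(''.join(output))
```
YCD

Inner handler doesn't match, propagates to outer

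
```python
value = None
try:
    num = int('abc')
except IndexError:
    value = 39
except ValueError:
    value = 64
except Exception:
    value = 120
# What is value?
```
64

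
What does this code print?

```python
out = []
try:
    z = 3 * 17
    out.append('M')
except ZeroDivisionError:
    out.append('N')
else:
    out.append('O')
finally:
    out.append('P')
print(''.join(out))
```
MOP

else runs before finally when no exception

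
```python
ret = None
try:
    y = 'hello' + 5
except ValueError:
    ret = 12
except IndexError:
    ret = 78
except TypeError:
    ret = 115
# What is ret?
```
115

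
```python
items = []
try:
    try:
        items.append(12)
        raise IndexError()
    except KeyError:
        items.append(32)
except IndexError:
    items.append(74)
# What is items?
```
[12, 74]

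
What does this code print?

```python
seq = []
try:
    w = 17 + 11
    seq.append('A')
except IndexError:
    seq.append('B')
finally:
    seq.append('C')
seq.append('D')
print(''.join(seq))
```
ACD

finally runs after normal execution too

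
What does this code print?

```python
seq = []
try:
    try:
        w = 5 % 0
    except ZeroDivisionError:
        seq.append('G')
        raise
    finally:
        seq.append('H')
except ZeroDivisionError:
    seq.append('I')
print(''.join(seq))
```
GHI

finally runs before re-raised exception propagates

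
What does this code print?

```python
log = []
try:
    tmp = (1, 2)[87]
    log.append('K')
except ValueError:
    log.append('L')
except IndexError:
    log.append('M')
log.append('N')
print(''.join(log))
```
MN

IndexError is caught by its specific handler, not ValueError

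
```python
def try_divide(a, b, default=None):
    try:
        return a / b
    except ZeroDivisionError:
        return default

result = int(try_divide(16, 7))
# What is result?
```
2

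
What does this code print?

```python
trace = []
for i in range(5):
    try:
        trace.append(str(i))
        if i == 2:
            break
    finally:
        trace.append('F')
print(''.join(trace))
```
0F1F2F

finally runs even when breaking out of loop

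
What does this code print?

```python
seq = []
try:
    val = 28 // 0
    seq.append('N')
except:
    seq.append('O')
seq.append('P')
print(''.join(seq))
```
OP

Exception raised in try, caught by bare except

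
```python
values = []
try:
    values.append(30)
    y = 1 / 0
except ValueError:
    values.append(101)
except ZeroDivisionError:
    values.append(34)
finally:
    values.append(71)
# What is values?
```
[30, 34, 71]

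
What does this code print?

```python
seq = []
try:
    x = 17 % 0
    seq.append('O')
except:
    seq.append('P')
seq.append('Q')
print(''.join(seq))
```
PQ

Exception raised in try, caught by bare except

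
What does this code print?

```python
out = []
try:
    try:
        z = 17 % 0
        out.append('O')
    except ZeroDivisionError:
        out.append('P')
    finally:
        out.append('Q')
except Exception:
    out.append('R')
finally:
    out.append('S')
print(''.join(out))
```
PQS

Both finally blocks run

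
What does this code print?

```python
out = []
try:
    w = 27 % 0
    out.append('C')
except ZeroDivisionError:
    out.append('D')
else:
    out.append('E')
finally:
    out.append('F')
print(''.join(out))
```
DF

Exception: except runs, else skipped, finally runs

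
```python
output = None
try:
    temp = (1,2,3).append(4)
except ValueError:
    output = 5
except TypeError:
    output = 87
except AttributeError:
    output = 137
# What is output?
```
137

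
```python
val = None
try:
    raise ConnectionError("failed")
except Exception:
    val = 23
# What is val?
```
23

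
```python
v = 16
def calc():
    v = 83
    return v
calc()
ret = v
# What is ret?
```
16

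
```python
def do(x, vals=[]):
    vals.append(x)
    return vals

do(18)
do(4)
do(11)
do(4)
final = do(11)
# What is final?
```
[18, 4, 11, 4, 11]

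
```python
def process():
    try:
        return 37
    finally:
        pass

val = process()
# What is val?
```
37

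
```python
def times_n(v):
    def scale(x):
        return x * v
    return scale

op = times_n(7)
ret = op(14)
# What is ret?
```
98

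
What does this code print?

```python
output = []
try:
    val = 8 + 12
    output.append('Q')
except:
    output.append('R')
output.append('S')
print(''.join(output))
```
QS

No exception, try block completes normally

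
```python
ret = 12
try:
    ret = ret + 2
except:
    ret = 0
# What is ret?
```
14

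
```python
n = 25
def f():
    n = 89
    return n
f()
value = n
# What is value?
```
25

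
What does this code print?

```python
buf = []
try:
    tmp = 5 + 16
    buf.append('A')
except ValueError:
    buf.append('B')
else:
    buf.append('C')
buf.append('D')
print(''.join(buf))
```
ACD

else block runs when no exception occurs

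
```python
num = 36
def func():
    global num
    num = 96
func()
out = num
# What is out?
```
96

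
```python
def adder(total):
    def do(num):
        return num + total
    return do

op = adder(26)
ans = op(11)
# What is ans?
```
37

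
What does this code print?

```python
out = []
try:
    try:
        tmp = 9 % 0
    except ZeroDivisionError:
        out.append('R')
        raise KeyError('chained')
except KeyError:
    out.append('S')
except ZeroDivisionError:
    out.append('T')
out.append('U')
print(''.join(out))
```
RSU

KeyError raised and caught, original ZeroDivisionError not re-raised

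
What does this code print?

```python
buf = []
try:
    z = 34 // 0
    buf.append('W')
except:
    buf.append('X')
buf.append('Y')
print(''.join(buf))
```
XY

Exception raised in try, caught by bare except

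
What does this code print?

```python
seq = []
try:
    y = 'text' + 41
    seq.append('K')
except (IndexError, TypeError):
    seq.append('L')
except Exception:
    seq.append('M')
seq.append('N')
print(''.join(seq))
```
LN

TypeError matches tuple containing it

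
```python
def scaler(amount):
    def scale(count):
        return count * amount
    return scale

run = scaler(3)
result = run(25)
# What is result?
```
75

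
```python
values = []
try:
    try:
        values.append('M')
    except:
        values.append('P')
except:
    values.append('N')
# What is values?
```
['M']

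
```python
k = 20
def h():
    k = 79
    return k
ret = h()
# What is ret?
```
79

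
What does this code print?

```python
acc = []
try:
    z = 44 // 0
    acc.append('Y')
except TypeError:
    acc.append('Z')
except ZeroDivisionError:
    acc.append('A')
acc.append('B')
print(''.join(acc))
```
AB

ZeroDivisionError is caught by its specific handler, not TypeError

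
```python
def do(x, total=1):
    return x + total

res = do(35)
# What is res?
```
36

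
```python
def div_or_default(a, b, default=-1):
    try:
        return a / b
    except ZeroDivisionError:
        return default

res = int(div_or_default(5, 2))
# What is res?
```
2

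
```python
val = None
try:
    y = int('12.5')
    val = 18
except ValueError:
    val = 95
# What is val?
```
95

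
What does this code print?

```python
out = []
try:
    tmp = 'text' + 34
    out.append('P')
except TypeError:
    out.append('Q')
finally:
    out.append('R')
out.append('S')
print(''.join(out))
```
QRS

finally always runs, even after exception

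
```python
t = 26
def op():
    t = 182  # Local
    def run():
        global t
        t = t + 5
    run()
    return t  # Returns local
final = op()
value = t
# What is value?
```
31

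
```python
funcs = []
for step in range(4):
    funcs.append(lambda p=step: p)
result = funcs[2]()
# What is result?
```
2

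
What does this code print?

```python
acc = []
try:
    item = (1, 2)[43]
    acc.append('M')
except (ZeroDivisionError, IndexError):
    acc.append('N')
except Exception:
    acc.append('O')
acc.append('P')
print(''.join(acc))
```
NP

IndexError matches tuple containing it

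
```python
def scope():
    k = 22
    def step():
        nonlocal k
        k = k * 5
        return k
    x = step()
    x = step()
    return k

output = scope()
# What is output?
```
550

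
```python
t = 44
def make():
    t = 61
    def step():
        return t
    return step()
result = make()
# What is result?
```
61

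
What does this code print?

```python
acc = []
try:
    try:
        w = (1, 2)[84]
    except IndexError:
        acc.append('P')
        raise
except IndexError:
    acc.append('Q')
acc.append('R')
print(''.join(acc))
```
PQR

raise without argument re-raises current exception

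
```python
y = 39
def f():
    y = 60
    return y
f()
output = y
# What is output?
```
39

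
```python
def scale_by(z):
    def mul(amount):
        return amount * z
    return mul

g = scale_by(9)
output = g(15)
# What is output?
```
135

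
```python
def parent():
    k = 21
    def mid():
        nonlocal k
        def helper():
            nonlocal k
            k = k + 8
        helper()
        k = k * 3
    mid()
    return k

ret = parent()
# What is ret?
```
87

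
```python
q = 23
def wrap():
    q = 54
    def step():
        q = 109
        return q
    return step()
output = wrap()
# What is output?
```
109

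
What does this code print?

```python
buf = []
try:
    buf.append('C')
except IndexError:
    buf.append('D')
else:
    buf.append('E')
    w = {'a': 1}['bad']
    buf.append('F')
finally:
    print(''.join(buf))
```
CE

Try succeeds, else appends 'E', KeyError in else is uncaught, finally prints before exception propagates ('F' never appended)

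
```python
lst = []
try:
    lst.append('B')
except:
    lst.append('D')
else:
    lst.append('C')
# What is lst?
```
['B', 'C']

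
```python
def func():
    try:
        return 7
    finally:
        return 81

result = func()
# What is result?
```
81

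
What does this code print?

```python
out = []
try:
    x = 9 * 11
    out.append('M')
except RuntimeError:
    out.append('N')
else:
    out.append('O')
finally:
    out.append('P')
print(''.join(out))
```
MOP

else runs before finally when no exception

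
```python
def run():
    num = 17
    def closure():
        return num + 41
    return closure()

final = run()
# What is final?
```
58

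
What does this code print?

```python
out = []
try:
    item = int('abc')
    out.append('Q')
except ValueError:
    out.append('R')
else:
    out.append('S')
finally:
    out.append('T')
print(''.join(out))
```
RT

Exception: except runs, else skipped, finally runs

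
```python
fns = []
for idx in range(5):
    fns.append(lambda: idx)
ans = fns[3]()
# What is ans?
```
4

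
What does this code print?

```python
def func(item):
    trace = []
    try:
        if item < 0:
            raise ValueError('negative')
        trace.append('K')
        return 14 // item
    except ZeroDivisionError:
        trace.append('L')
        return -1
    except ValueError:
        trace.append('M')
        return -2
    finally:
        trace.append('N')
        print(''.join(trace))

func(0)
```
KLN

item=0 causes ZeroDivisionError, caught, finally prints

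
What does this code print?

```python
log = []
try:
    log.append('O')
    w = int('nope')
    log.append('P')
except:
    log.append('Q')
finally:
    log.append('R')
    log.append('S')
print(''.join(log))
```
OQRS

Code before exception runs, then except, then all of finally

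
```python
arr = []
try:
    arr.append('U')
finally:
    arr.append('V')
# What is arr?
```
['U', 'V']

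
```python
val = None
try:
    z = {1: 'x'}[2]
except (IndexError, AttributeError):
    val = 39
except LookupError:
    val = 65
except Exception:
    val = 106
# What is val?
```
65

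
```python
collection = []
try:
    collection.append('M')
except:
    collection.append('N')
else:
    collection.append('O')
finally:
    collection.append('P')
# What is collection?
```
['M', 'O', 'P']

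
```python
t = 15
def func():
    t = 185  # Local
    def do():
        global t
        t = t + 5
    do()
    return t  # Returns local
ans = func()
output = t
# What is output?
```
20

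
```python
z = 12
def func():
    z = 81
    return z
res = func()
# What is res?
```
81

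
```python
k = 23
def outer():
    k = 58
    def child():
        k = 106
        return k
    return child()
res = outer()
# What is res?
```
106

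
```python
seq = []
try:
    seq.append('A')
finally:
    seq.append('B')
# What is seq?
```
['A', 'B']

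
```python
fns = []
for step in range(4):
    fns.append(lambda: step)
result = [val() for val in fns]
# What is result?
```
[3, 3, 3, 3]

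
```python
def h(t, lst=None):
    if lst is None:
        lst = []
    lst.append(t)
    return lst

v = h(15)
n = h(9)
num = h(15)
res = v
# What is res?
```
[15]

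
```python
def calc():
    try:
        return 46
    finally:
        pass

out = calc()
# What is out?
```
46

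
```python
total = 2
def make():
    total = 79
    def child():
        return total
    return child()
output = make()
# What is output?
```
79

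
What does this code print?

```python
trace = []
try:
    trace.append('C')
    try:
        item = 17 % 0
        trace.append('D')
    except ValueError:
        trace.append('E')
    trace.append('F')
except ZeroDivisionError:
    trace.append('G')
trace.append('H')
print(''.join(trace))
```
CGH

Inner handler doesn't match, propagates to outer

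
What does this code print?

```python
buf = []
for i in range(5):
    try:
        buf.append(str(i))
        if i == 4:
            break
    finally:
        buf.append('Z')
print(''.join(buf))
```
0Z1Z2Z3Z4Z

finally runs even when breaking out of loop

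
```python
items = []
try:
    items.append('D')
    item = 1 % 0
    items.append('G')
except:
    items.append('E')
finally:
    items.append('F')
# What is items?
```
['D', 'E', 'F']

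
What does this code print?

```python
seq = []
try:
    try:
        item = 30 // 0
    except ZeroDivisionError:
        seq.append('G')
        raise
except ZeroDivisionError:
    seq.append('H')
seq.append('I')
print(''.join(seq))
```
GHI

raise without argument re-raises current exception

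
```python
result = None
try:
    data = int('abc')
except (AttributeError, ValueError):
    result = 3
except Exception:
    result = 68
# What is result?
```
3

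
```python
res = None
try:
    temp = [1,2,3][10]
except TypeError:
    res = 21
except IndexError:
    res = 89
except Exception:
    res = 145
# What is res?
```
89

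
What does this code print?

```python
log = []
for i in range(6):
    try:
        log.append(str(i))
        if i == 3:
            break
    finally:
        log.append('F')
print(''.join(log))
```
0F1F2F3F

finally runs even when breaking out of loop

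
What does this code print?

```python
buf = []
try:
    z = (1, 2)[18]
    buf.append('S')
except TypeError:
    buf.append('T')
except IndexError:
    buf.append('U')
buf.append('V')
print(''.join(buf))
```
UV

IndexError is caught by its specific handler, not TypeError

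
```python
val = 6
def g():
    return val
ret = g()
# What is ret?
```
6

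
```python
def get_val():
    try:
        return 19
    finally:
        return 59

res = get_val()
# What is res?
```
59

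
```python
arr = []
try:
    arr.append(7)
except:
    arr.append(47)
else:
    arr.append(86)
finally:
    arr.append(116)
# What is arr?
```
[7, 86, 116]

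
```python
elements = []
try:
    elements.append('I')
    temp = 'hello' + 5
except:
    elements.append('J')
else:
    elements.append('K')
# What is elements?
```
['I', 'J']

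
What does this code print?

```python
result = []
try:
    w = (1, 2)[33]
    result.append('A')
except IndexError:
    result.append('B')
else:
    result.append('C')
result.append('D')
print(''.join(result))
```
BD

else block skipped when exception is caught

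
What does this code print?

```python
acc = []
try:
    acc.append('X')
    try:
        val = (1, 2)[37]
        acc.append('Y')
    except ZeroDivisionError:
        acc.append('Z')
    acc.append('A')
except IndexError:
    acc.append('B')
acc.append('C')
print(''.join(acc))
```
XBC

Inner handler doesn't match, propagates to outer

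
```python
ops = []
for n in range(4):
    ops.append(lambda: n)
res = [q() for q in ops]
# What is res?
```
[3, 3, 3, 3]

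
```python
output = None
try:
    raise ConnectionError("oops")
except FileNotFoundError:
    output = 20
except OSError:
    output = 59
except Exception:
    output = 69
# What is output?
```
59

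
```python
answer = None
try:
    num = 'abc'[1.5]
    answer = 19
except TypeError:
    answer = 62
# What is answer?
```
62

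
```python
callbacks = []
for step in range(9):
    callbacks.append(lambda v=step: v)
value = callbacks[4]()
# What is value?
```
4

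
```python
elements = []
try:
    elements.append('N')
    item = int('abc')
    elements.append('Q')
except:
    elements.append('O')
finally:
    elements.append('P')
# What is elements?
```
['N', 'O', 'P']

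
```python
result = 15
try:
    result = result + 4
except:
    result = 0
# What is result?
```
19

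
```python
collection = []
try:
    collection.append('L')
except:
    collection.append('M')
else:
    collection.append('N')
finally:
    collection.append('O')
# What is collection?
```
['L', 'N', 'O']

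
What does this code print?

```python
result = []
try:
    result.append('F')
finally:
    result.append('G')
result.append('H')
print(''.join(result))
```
FGH

try/finally without except, no exception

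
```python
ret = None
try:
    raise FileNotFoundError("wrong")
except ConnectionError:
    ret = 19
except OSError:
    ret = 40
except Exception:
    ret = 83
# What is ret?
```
40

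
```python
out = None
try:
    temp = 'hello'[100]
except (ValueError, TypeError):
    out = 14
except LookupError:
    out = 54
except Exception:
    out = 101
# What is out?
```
54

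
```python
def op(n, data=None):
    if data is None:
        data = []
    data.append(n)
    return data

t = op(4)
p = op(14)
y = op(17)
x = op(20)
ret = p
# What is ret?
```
[14]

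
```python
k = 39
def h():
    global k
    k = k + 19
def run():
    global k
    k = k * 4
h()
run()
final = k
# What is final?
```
232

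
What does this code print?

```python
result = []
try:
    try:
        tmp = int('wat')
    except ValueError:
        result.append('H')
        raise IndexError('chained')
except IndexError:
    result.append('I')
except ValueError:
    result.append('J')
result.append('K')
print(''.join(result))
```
HIK

IndexError raised and caught, original ValueError not re-raised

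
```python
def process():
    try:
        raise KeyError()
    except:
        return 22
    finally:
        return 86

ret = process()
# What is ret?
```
86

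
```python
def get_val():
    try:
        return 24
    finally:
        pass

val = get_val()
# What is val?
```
24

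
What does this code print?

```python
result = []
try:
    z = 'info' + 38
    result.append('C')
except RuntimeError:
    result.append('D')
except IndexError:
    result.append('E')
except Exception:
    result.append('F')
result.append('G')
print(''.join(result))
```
FG

TypeError not specifically caught, falls to Exception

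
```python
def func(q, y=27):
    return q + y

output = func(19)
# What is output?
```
46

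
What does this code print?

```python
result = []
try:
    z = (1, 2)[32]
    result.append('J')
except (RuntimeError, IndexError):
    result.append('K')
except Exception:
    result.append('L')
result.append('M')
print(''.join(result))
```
KM

IndexError matches tuple containing it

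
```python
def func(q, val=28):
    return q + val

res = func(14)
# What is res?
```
42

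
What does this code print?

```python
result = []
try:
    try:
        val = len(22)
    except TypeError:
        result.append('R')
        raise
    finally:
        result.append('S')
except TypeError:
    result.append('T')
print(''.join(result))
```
RST

finally runs before re-raised exception propagates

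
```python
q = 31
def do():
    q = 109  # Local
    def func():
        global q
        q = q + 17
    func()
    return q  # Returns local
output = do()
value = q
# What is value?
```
48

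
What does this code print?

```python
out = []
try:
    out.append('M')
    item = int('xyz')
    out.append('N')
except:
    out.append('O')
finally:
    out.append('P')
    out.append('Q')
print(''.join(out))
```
MOPQ

Code before exception runs, then except, then all of finally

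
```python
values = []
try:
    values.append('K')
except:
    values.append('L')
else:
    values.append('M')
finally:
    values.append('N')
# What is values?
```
['K', 'M', 'N']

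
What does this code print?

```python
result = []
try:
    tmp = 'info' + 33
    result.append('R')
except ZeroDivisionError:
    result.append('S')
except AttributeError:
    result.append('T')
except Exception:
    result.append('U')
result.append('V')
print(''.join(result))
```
UV

TypeError not specifically caught, falls to Exception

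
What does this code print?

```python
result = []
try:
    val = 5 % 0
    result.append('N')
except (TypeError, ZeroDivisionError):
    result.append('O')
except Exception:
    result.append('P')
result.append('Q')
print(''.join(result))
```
OQ

ZeroDivisionError matches tuple containing it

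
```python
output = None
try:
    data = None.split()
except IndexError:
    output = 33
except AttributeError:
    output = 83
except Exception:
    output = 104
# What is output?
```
83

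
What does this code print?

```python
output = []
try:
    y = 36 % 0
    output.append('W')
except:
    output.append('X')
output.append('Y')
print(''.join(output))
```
XY

Exception raised in try, caught by bare except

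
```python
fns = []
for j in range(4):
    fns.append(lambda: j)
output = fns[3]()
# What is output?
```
3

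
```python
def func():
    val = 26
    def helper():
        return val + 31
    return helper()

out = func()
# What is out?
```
57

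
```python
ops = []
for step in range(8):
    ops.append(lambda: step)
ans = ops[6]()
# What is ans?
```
7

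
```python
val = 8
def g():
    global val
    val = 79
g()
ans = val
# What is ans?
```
79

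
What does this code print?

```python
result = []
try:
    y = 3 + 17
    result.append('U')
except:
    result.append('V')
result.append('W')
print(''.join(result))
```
UW

No exception, try block completes normally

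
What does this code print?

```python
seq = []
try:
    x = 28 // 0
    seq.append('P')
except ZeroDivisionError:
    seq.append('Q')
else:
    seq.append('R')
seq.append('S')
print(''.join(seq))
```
QS

else block skipped when exception is caught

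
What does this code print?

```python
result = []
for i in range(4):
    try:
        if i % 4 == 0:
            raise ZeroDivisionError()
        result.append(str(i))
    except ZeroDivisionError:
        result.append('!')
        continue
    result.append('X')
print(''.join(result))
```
!1X2X3X

continue in except skips rest of loop body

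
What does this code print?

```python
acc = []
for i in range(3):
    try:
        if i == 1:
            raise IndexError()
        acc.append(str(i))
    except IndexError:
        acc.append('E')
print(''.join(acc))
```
0E2

Exception on i=1 caught, loop continues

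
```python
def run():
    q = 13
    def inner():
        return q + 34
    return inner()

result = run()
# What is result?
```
47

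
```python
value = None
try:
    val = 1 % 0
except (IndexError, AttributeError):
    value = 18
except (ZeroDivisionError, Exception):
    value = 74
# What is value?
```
74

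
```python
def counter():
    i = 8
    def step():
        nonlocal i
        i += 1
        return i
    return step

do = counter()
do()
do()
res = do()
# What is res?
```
11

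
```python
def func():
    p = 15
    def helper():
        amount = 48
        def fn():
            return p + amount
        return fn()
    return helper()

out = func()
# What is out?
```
63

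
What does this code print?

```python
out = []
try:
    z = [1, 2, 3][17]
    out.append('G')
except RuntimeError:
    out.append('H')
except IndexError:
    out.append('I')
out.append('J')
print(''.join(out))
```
IJ

IndexError is caught by its specific handler, not RuntimeError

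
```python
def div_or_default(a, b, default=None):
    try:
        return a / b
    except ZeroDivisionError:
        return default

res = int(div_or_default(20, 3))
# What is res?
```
6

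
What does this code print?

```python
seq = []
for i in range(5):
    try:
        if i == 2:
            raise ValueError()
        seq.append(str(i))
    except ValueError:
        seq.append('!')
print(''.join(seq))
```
01!34

Exception on i=2 caught, loop continues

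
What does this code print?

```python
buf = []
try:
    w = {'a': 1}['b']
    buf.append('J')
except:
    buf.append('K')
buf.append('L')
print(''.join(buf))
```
KL

Exception raised in try, caught by bare except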